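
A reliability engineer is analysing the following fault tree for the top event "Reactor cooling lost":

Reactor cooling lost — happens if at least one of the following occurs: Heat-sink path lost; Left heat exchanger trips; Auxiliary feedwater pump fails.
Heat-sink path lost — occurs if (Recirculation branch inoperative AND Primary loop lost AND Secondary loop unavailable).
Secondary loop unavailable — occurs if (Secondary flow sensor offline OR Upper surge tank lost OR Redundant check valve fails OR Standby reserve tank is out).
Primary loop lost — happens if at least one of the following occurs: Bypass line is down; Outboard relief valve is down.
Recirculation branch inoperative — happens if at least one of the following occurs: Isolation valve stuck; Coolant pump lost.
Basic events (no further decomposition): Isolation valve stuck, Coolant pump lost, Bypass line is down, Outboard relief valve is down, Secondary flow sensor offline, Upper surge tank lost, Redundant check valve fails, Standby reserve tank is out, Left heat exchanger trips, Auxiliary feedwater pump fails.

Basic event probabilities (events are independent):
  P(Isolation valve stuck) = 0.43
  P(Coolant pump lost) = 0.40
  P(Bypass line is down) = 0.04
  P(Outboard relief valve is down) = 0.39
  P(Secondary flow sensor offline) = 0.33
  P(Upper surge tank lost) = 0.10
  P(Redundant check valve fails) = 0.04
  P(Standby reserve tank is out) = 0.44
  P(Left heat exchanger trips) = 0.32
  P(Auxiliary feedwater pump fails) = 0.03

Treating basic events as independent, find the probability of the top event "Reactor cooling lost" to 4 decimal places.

0.4620

P(Recirculation branch inoperative) [OR] = 1 − (1−0.43) × (1−0.40) = 0.658000
P(Primary loop lost) [OR] = 1 − (1−0.04) × (1−0.39) = 0.414400
P(Secondary loop unavailable) [OR] = 1 − (1−0.33) × (1−0.10) × (1−0.04) × (1−0.44) = 0.675827
P(Heat-sink path lost) [AND] = 0.658000 × 0.414400 × 0.675827 = 0.184281
P(Reactor cooling lost) [OR] = 1 − (1−0.184281) × (1−0.32) × (1−0.03) = 0.461952
Rounded to 4 decimal places: P(Reactor cooling lost) ≈ 0.4620.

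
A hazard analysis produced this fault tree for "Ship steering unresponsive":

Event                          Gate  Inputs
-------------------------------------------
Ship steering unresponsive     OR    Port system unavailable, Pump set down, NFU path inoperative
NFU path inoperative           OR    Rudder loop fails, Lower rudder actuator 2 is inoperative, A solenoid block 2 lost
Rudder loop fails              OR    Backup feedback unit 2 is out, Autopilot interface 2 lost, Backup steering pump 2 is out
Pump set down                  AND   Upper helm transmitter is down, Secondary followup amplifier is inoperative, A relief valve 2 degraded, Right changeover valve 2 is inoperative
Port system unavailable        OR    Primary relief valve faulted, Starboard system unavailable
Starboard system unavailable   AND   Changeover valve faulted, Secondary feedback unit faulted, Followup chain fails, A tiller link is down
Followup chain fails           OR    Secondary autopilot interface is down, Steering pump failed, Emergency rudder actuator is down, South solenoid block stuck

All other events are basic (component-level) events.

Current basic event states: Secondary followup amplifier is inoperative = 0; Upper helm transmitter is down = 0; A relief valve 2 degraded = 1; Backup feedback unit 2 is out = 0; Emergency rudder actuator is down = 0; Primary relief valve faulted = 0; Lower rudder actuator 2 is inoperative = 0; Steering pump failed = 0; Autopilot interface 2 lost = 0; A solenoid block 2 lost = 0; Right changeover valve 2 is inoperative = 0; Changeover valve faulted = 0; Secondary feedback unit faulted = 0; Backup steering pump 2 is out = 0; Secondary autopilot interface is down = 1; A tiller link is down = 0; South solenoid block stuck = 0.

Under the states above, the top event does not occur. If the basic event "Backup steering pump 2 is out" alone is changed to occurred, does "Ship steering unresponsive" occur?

Counterfactual: set "Backup steering pump 2 is out" to occurred.
Followup chain fails [OR]: Secondary autopilot interface is down=occurs, Steering pump failed=not, Emergency rudder actuator is down=not, South solenoid block stuck=not → at least one input occurs → occurs.
Starboard system unavailable [AND]: Changeover valve faulted=not, Secondary feedback unit faulted=not, Followup chain fails=occurs, A tiller link is down=not → not all inputs occur → does not occur.
Port system unavailable [OR]: Primary relief valve faulted=not, Starboard system unavailable=not → no input occurs → does not occur.
Pump set down [AND]: Upper helm transmitter is down=not, Secondary followup amplifier is inoperative=not, A relief valve 2 degraded=occurs, Right changeover valve 2 is inoperative=not → not all inputs occur → does not occur.
Rudder loop fails [OR]: Backup feedback unit 2 is out=not, Autopilot interface 2 lost=not, Backup steering pump 2 is out=occurs → at least one input occurs → occurs.
NFU path inoperative [OR]: Rudder loop fails=occurs, Lower rudder actuator 2 is inoperative=not, A solenoid block 2 lost=not → at least one input occurs → occurs.
Ship steering unresponsive [OR]: Port system unavailable=not, Pump set down=not, NFU path inoperative=occurs → at least one input occurs → occurs.

Yes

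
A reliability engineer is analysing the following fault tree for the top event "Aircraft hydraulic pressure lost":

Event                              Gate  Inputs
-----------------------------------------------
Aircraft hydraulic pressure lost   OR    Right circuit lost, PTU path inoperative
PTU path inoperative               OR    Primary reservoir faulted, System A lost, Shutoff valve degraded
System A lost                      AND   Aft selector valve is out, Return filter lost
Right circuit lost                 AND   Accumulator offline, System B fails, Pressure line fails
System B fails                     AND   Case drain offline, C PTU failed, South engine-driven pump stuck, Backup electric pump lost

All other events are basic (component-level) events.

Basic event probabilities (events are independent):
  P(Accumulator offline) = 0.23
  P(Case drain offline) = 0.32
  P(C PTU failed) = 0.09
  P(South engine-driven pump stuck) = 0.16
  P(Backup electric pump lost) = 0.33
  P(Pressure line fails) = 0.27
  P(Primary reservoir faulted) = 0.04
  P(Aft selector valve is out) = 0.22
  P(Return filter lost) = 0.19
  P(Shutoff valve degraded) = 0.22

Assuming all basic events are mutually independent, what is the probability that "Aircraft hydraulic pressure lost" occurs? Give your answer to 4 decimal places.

0.2826

P(System B fails) [AND] = 0.32 × 0.09 × 0.16 × 0.33 = 0.001521
P(Right circuit lost) [AND] = 0.23 × 0.001521 × 0.27 = 0.000094
P(System A lost) [AND] = 0.22 × 0.19 = 0.041800
P(PTU path inoperative) [OR] = 1 − (1−0.04) × (1−0.041800) × (1−0.22) = 0.282500
P(Aircraft hydraulic pressure lost) [OR] = 1 − (1−0.000094) × (1−0.282500) = 0.282567
Rounded to 4 decimal places: P(Aircraft hydraulic pressure lost) ≈ 0.2826.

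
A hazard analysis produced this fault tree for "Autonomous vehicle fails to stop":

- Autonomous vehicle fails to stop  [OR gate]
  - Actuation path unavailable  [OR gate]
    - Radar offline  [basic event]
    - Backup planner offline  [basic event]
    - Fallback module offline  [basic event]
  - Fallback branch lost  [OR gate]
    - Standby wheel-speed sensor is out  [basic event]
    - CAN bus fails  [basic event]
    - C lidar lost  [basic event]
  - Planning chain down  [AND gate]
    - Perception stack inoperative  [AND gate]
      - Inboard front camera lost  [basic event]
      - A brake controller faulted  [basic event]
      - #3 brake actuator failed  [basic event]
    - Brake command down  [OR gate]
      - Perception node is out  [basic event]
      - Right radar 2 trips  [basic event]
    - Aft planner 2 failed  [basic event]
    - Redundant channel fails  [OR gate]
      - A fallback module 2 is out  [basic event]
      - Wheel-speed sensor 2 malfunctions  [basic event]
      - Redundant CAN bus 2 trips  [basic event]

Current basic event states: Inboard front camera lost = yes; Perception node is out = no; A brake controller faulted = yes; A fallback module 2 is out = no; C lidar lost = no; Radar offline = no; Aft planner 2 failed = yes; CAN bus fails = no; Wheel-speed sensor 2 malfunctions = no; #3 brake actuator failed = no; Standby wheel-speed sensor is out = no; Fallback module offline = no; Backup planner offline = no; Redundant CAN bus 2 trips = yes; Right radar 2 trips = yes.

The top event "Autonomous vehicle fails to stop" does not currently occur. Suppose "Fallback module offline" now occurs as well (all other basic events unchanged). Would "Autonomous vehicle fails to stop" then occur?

Yes

Counterfactual: set "Fallback module offline" to occurred.
Actuation path unavailable [OR]: Radar offline=not, Backup planner offline=not, Fallback module offline=occurs → at least one input occurs → occurs.
Fallback branch lost [OR]: Standby wheel-speed sensor is out=not, CAN bus fails=not, C lidar lost=not → no input occurs → does not occur.
Perception stack inoperative [AND]: Inboard front camera lost=occurs, A brake controller faulted=occurs, #3 brake actuator failed=not → not all inputs occur → does not occur.
Brake command down [OR]: Perception node is out=not, Right radar 2 trips=occurs → at least one input occurs → occurs.
Redundant channel fails [OR]: A fallback module 2 is out=not, Wheel-speed sensor 2 malfunctions=not, Redundant CAN bus 2 trips=occurs → at least one input occurs → occurs.
Planning chain down [AND]: Perception stack inoperative=not, Brake command down=occurs, Aft planner 2 failed=occurs, Redundant channel fails=occurs → not all inputs occur → does not occur.
Autonomous vehicle fails to stop [OR]: Actuation path unavailable=occurs, Fallback branch lost=not, Planning chain down=not → at least one input occurs → occurs.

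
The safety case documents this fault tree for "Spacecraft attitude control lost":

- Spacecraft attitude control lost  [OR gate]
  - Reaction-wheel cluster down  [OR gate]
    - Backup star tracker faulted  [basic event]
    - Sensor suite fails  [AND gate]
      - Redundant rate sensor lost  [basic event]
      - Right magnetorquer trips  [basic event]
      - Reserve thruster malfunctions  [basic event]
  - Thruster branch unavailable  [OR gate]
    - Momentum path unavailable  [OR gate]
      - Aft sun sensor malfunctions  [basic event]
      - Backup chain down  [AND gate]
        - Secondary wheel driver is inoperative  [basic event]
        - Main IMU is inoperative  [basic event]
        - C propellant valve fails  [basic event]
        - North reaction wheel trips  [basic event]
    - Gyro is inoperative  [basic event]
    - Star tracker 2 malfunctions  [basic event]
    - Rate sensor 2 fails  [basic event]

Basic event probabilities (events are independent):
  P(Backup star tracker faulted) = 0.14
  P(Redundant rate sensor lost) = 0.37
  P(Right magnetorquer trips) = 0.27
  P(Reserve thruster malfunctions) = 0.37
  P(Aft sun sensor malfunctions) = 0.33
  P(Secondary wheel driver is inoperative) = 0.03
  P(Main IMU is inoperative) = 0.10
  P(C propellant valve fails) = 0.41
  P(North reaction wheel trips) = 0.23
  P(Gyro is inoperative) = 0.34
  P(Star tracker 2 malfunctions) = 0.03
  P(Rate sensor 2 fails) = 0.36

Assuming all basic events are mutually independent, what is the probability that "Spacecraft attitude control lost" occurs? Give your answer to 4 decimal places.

0.7727

P(Sensor suite fails) [AND] = 0.37 × 0.27 × 0.37 = 0.036963
P(Reaction-wheel cluster down) [OR] = 1 − (1−0.14) × (1−0.036963) = 0.171788
P(Backup chain down) [AND] = 0.03 × 0.10 × 0.41 × 0.23 = 0.000283
P(Momentum path unavailable) [OR] = 1 − (1−0.33) × (1−0.000283) = 0.330190
P(Thruster branch unavailable) [OR] = 1 − (1−0.330190) × (1−0.34) × (1−0.03) × (1−0.36) = 0.725560
P(Spacecraft attitude control lost) [OR] = 1 − (1−0.171788) × (1−0.725560) = 0.772705
Rounded to 4 decimal places: P(Spacecraft attitude control lost) ≈ 0.7727.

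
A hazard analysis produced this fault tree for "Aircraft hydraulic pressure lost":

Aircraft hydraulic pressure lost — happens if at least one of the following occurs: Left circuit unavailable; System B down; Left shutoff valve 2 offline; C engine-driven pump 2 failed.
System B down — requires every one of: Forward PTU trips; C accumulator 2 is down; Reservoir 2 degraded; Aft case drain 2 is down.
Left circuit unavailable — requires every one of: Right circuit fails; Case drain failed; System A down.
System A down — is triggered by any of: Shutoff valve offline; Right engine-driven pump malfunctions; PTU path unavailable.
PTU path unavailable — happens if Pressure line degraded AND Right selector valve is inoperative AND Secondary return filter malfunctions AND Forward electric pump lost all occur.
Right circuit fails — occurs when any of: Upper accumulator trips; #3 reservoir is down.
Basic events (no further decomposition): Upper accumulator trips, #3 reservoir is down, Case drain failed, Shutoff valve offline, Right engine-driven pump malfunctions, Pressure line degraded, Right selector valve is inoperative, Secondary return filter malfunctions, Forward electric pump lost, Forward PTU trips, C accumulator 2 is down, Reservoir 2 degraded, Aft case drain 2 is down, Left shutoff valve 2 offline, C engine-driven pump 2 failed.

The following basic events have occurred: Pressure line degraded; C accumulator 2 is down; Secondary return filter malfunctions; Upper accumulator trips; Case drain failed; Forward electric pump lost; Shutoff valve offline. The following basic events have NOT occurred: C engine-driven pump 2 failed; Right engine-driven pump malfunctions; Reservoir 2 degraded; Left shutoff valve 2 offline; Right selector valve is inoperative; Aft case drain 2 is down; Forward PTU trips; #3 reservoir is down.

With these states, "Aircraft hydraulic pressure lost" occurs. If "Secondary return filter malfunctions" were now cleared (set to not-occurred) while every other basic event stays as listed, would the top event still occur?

Counterfactual: set "Secondary return filter malfunctions" to not occurred.
Right circuit fails [OR]: Upper accumulator trips=occurs, #3 reservoir is down=not → at least one input occurs → occurs.
PTU path unavailable [AND]: Pressure line degraded=occurs, Right selector valve is inoperative=not, Secondary return filter malfunctions=not, Forward electric pump lost=occurs → not all inputs occur → does not occur.
System A down [OR]: Shutoff valve offline=occurs, Right engine-driven pump malfunctions=not, PTU path unavailable=not → at least one input occurs → occurs.
Left circuit unavailable [AND]: Right circuit fails=occurs, Case drain failed=occurs, System A down=occurs → all inputs occur → occurs.
System B down [AND]: Forward PTU trips=not, C accumulator 2 is down=occurs, Reservoir 2 degraded=not, Aft case drain 2 is down=not → not all inputs occur → does not occur.
Aircraft hydraulic pressure lost [OR]: Left circuit unavailable=occurs, System B down=not, Left shutoff valve 2 offline=not, C engine-driven pump 2 failed=not → at least one input occurs → occurs.

Yes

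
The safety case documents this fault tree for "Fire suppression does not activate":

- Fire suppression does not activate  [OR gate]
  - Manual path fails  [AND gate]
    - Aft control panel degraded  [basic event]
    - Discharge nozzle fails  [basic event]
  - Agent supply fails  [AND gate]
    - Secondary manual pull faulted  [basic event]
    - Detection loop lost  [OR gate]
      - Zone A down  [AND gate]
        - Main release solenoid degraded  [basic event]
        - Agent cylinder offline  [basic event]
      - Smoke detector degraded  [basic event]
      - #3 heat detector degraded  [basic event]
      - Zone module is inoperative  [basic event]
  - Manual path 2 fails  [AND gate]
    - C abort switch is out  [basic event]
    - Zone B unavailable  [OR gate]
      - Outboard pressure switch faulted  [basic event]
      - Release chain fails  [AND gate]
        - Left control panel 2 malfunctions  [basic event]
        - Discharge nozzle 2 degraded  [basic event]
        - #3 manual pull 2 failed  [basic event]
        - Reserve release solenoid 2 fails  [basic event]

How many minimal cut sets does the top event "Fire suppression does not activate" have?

7

Manual path fails [AND]: one cut set from each child combined → 1 × 1 = 1 cut set(s).
Zone A down [AND]: one cut set from each child combined → 1 × 1 = 1 cut set(s).
Detection loop lost [OR]: union of children's cut sets → 4 cut set(s).
Agent supply fails [AND]: one cut set from each child combined → 1 × 4 = 4 cut set(s).
Release chain fails [AND]: one cut set from each child combined → 1 × 1 × 1 × 1 = 1 cut set(s).
Zone B unavailable [OR]: union of children's cut sets → 2 cut set(s).
Manual path 2 fails [AND]: one cut set from each child combined → 1 × 2 = 2 cut set(s).
Fire suppression does not activate [OR]: union of children's cut sets → 7 cut set(s).
Minimal cut sets: {Aft control panel degraded, Discharge nozzle fails}; {Agent cylinder offline, Main release solenoid degraded, Secondary manual pull faulted}; {Secondary manual pull faulted, Smoke detector degraded}; {#3 heat detector degraded, Secondary manual pull faulted}; {Secondary manual pull faulted, Zone module is inoperative}; {C abort switch is out, Outboard pressure switch faulted}; {#3 manual pull 2 failed, C abort switch is out, Discharge nozzle 2 degraded, Left control panel 2 malfunctions, Reserve release solenoid 2 fails}.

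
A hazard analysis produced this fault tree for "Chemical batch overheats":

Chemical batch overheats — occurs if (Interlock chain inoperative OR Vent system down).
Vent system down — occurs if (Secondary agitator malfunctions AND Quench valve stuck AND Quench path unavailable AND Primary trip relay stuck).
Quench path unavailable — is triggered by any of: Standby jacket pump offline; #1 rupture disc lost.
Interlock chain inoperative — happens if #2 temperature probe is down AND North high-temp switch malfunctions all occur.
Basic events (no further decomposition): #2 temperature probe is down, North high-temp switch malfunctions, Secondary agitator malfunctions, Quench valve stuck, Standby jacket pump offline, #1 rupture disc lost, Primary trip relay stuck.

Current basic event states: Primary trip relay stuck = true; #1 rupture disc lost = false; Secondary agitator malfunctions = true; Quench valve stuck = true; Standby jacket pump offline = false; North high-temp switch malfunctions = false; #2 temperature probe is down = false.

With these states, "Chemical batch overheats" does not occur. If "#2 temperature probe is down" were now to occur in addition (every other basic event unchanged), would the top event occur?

Counterfactual: set "#2 temperature probe is down" to occurred.
Interlock chain inoperative [AND]: #2 temperature probe is down=occurs, North high-temp switch malfunctions=not → not all inputs occur → does not occur.
Quench path unavailable [OR]: Standby jacket pump offline=not, #1 rupture disc lost=not → no input occurs → does not occur.
Vent system down [AND]: Secondary agitator malfunctions=occurs, Quench valve stuck=occurs, Quench path unavailable=not, Primary trip relay stuck=occurs → not all inputs occur → does not occur.
Chemical batch overheats [OR]: Interlock chain inoperative=not, Vent system down=not → no input occurs → does not occur.

No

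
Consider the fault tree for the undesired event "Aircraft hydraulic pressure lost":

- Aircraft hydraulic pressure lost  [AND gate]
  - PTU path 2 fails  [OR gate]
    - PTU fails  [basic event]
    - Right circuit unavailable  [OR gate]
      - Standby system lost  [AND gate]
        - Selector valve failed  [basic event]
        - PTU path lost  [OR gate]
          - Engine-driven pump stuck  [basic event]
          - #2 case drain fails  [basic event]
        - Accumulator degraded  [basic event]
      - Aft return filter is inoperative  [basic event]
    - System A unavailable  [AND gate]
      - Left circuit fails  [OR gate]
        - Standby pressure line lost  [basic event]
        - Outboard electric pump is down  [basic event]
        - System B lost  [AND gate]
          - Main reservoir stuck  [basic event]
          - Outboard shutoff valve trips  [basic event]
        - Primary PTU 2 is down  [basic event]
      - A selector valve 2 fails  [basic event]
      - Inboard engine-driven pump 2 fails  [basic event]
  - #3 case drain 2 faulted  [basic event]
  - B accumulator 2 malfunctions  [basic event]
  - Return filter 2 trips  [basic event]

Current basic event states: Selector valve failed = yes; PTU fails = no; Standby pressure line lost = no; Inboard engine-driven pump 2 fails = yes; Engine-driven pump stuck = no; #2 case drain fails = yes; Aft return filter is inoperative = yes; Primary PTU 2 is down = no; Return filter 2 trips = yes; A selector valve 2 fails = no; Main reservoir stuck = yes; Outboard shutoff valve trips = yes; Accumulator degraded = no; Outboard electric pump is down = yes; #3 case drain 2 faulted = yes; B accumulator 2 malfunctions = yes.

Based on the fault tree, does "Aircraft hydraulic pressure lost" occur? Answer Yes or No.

PTU path lost [OR]: Engine-driven pump stuck=not, #2 case drain fails=occurs → at least one input occurs → occurs.
Standby system lost [AND]: Selector valve failed=occurs, PTU path lost=occurs, Accumulator degraded=not → not all inputs occur → does not occur.
Right circuit unavailable [OR]: Standby system lost=not, Aft return filter is inoperative=occurs → at least one input occurs → occurs.
System B lost [AND]: Main reservoir stuck=occurs, Outboard shutoff valve trips=occurs → all inputs occur → occurs.
Left circuit fails [OR]: Standby pressure line lost=not, Outboard electric pump is down=occurs, System B lost=occurs, Primary PTU 2 is down=not → at least one input occurs → occurs.
System A unavailable [AND]: Left circuit fails=occurs, A selector valve 2 fails=not, Inboard engine-driven pump 2 fails=occurs → not all inputs occur → does not occur.
PTU path 2 fails [OR]: PTU fails=not, Right circuit unavailable=occurs, System A unavailable=not → at least one input occurs → occurs.
Aircraft hydraulic pressure lost [AND]: PTU path 2 fails=occurs, #3 case drain 2 faulted=occurs, B accumulator 2 malfunctions=occurs, Return filter 2 trips=occurs → all inputs occur → occurs.

Yes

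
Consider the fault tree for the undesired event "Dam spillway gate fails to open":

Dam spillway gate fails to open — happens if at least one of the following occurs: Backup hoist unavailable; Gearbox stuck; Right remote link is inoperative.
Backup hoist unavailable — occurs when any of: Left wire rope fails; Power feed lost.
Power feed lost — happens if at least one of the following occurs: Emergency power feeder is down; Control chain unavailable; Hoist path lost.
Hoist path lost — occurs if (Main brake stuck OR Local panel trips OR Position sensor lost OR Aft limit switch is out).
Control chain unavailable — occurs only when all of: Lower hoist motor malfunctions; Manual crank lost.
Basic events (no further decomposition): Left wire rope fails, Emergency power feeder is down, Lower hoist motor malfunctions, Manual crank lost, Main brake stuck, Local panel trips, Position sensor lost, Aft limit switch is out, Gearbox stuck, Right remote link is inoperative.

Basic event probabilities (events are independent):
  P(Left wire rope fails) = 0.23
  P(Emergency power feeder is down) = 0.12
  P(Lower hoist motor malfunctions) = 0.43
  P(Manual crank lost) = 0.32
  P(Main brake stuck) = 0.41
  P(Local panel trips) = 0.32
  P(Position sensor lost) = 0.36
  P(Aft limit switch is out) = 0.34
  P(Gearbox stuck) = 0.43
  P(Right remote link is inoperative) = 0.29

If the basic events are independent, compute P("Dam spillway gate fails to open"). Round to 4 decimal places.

0.9599

P(Control chain unavailable) [AND] = 0.43 × 0.32 = 0.137600
P(Hoist path lost) [OR] = 1 − (1−0.41) × (1−0.32) × (1−0.36) × (1−0.34) = 0.830533
P(Power feed lost) [OR] = 1 − (1−0.12) × (1−0.137600) × (1−0.830533) = 0.871389
P(Backup hoist unavailable) [OR] = 1 − (1−0.23) × (1−0.871389) = 0.900970
P(Dam spillway gate fails to open) [OR] = 1 − (1−0.900970) × (1−0.43) × (1−0.29) = 0.959923
Rounded to 4 decimal places: P(Dam spillway gate fails to open) ≈ 0.9599.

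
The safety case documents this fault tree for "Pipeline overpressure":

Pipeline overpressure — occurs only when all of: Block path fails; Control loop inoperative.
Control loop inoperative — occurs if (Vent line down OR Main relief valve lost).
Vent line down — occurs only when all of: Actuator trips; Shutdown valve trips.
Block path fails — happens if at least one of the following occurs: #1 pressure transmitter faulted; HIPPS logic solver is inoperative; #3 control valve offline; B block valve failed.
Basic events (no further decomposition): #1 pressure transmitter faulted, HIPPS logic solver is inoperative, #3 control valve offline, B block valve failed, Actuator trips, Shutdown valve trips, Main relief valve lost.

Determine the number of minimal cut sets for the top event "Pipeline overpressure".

Block path fails [OR]: union of children's cut sets → 4 cut set(s).
Vent line down [AND]: one cut set from each child combined → 1 × 1 = 1 cut set(s).
Control loop inoperative [OR]: union of children's cut sets → 2 cut set(s).
Pipeline overpressure [AND]: one cut set from each child combined → 4 × 2 = 8 cut set(s).
Minimal cut sets: {#1 pressure transmitter faulted, Actuator trips, Shutdown valve trips}; {#1 pressure transmitter faulted, Main relief valve lost}; {Actuator trips, HIPPS logic solver is inoperative, Shutdown valve trips}; {HIPPS logic solver is inoperative, Main relief valve lost}; {#3 control valve offline, Actuator trips, Shutdown valve trips}; {#3 control valve offline, Main relief valve lost}; {Actuator trips, B block valve failed, Shutdown valve trips}; {B block valve failed, Main relief valve lost}.

8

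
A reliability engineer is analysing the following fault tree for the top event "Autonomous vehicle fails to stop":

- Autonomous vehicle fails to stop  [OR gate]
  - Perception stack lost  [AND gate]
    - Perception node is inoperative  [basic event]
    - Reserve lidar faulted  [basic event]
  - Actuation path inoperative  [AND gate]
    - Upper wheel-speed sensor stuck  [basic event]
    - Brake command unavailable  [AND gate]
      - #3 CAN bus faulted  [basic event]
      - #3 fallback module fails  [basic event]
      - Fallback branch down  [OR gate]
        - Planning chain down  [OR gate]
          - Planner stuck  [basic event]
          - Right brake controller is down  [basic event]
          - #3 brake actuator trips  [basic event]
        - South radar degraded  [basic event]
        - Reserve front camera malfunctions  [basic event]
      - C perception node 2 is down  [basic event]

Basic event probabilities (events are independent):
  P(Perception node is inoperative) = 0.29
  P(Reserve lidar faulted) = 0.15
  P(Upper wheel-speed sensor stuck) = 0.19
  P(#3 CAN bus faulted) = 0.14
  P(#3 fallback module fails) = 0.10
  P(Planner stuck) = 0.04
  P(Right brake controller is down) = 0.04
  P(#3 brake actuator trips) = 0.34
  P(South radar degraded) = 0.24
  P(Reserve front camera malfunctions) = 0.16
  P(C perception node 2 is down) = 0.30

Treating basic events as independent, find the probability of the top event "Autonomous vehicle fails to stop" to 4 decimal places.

P(Perception stack lost) [AND] = 0.29 × 0.15 = 0.043500
P(Planning chain down) [OR] = 1 − (1−0.04) × (1−0.04) × (1−0.34) = 0.391744
P(Fallback branch down) [OR] = 1 − (1−0.391744) × (1−0.24) × (1−0.16) = 0.611689
P(Brake command unavailable) [AND] = 0.14 × 0.10 × 0.611689 × 0.30 = 0.002569
P(Actuation path inoperative) [AND] = 0.19 × 0.002569 = 0.000488
P(Autonomous vehicle fails to stop) [OR] = 1 − (1−0.043500) × (1−0.000488) = 0.043967
Rounded to 4 decimal places: P(Autonomous vehicle fails to stop) ≈ 0.0440.

0.0440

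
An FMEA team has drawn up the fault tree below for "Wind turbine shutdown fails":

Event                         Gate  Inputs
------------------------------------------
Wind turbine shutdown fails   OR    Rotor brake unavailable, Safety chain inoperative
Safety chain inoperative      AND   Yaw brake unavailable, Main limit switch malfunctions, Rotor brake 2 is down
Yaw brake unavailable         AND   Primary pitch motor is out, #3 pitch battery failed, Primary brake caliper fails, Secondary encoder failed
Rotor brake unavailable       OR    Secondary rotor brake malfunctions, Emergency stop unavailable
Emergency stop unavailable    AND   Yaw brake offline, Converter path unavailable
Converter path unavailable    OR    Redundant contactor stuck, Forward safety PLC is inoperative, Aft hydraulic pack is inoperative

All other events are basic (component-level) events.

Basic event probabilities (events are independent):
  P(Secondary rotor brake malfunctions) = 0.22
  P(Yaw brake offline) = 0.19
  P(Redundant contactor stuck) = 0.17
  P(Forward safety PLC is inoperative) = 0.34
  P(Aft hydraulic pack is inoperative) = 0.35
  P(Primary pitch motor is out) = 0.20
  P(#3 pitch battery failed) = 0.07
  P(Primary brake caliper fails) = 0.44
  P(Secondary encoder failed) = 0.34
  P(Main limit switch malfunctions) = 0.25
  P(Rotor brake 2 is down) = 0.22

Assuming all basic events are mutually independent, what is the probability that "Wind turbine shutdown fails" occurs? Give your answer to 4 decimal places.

0.3155

P(Converter path unavailable) [OR] = 1 − (1−0.17) × (1−0.34) × (1−0.35) = 0.643930
P(Emergency stop unavailable) [AND] = 0.19 × 0.643930 = 0.122347
P(Rotor brake unavailable) [OR] = 1 − (1−0.22) × (1−0.122347) = 0.315431
P(Yaw brake unavailable) [AND] = 0.20 × 0.07 × 0.44 × 0.34 = 0.002094
P(Safety chain inoperative) [AND] = 0.002094 × 0.25 × 0.22 = 0.000115
P(Wind turbine shutdown fails) [OR] = 1 − (1−0.315431) × (1−0.000115) = 0.315510
Rounded to 4 decimal places: P(Wind turbine shutdown fails) ≈ 0.3155.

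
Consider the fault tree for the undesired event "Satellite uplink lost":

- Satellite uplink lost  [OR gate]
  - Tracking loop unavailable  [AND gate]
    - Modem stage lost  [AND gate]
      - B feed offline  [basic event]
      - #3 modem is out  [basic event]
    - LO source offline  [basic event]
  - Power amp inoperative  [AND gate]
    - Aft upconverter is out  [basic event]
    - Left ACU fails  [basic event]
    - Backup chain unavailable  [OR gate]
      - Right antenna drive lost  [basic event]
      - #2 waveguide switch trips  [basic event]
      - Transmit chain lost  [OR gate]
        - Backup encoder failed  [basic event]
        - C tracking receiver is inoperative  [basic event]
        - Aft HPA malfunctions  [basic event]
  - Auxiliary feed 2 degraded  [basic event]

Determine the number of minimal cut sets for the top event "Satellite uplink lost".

7

Modem stage lost [AND]: one cut set from each child combined → 1 × 1 = 1 cut set(s).
Tracking loop unavailable [AND]: one cut set from each child combined → 1 × 1 = 1 cut set(s).
Transmit chain lost [OR]: union of children's cut sets → 3 cut set(s).
Backup chain unavailable [OR]: union of children's cut sets → 5 cut set(s).
Power amp inoperative [AND]: one cut set from each child combined → 1 × 1 × 5 = 5 cut set(s).
Satellite uplink lost [OR]: union of children's cut sets → 7 cut set(s).
Minimal cut sets: {#3 modem is out, B feed offline, LO source offline}; {Aft upconverter is out, Left ACU fails, Right antenna drive lost}; {#2 waveguide switch trips, Aft upconverter is out, Left ACU fails}; {Aft upconverter is out, Backup encoder failed, Left ACU fails}; {Aft upconverter is out, C tracking receiver is inoperative, Left ACU fails}; {Aft HPA malfunctions, Aft upconverter is out, Left ACU fails}; {Auxiliary feed 2 degraded}.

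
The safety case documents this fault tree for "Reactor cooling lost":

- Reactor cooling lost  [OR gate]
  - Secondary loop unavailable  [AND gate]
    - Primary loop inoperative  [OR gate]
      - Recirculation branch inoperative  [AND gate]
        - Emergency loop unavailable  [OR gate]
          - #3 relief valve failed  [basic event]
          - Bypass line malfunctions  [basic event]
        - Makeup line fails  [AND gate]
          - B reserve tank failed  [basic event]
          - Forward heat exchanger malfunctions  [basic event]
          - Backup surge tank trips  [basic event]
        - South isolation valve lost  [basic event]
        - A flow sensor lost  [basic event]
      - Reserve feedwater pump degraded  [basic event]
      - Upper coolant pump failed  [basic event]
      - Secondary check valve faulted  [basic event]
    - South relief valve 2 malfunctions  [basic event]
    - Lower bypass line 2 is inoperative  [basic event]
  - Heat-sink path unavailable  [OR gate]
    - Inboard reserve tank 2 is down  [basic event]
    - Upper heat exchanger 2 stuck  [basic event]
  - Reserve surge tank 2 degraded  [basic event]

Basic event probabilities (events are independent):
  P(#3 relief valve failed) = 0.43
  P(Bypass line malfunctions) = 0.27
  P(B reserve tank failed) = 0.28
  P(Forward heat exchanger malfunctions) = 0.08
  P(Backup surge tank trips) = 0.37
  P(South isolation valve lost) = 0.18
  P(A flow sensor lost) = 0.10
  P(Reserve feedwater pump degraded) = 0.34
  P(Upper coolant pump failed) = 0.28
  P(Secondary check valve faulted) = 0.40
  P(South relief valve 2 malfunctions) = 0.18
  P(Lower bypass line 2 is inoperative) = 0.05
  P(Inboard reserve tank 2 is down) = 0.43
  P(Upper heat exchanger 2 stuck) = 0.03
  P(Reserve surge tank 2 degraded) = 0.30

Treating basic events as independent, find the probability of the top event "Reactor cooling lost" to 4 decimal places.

0.6155

P(Emergency loop unavailable) [OR] = 1 − (1−0.43) × (1−0.27) = 0.583900
P(Makeup line fails) [AND] = 0.28 × 0.08 × 0.37 = 0.008288
P(Recirculation branch inoperative) [AND] = 0.583900 × 0.008288 × 0.18 × 0.10 = 0.000087
P(Primary loop inoperative) [OR] = 1 − (1−0.000087) × (1−0.34) × (1−0.28) × (1−0.40) = 0.714905
P(Secondary loop unavailable) [AND] = 0.714905 × 0.18 × 0.05 = 0.006434
P(Heat-sink path unavailable) [OR] = 1 − (1−0.43) × (1−0.03) = 0.447100
P(Reactor cooling lost) [OR] = 1 − (1−0.006434) × (1−0.447100) × (1−0.30) = 0.615460
Rounded to 4 decimal places: P(Reactor cooling lost) ≈ 0.6155.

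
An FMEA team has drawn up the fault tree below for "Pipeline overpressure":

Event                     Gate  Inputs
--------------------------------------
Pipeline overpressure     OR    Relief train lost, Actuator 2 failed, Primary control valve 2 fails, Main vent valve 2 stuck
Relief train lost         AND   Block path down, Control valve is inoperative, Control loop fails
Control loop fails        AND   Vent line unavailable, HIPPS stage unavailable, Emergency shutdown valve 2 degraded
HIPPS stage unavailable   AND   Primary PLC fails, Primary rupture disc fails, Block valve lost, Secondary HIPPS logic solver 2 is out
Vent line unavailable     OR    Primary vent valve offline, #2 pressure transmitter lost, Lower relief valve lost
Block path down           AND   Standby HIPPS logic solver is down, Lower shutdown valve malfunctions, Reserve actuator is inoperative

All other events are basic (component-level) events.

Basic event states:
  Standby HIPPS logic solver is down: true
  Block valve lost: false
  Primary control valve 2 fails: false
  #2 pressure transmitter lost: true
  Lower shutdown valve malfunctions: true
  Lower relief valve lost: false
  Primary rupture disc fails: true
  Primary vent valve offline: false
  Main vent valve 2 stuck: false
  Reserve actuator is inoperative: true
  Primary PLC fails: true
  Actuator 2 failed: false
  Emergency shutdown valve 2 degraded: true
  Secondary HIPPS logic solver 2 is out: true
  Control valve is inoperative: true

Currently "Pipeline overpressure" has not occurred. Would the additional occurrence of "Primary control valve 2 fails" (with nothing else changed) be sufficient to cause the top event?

Yes

Counterfactual: set "Primary control valve 2 fails" to occurred.
Block path down [AND]: Standby HIPPS logic solver is down=occurs, Lower shutdown valve malfunctions=occurs, Reserve actuator is inoperative=occurs → all inputs occur → occurs.
Vent line unavailable [OR]: Primary vent valve offline=not, #2 pressure transmitter lost=occurs, Lower relief valve lost=not → at least one input occurs → occurs.
HIPPS stage unavailable [AND]: Primary PLC fails=occurs, Primary rupture disc fails=occurs, Block valve lost=not, Secondary HIPPS logic solver 2 is out=occurs → not all inputs occur → does not occur.
Control loop fails [AND]: Vent line unavailable=occurs, HIPPS stage unavailable=not, Emergency shutdown valve 2 degraded=occurs → not all inputs occur → does not occur.
Relief train lost [AND]: Block path down=occurs, Control valve is inoperative=occurs, Control loop fails=not → not all inputs occur → does not occur.
Pipeline overpressure [OR]: Relief train lost=not, Actuator 2 failed=not, Primary control valve 2 fails=occurs, Main vent valve 2 stuck=not → at least one input occurs → occurs.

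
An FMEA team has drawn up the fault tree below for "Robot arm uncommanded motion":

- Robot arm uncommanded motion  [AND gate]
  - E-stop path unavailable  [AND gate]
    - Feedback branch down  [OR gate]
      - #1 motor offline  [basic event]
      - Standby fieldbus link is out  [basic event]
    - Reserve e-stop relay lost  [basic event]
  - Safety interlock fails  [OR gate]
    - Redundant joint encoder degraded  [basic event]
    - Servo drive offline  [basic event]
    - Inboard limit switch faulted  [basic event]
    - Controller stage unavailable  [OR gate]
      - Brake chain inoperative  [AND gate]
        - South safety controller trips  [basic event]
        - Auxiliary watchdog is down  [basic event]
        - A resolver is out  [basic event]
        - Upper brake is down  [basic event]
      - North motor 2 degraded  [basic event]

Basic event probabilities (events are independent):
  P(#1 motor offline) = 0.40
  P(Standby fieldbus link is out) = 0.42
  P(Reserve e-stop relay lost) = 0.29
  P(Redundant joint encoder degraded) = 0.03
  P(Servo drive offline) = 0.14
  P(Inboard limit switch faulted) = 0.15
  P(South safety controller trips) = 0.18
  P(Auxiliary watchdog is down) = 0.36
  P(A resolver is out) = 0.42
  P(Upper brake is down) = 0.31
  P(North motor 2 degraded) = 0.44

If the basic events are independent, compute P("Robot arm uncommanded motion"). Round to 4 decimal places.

0.1146

P(Feedback branch down) [OR] = 1 − (1−0.40) × (1−0.42) = 0.652000
P(E-stop path unavailable) [AND] = 0.652000 × 0.29 = 0.189080
P(Brake chain inoperative) [AND] = 0.18 × 0.36 × 0.42 × 0.31 = 0.008437
P(Controller stage unavailable) [OR] = 1 − (1−0.008437) × (1−0.44) = 0.444725
P(Safety interlock fails) [OR] = 1 − (1−0.03) × (1−0.14) × (1−0.15) × (1−0.444725) = 0.606271
P(Robot arm uncommanded motion) [AND] = 0.189080 × 0.606271 = 0.114634
Rounded to 4 decimal places: P(Robot arm uncommanded motion) ≈ 0.1146.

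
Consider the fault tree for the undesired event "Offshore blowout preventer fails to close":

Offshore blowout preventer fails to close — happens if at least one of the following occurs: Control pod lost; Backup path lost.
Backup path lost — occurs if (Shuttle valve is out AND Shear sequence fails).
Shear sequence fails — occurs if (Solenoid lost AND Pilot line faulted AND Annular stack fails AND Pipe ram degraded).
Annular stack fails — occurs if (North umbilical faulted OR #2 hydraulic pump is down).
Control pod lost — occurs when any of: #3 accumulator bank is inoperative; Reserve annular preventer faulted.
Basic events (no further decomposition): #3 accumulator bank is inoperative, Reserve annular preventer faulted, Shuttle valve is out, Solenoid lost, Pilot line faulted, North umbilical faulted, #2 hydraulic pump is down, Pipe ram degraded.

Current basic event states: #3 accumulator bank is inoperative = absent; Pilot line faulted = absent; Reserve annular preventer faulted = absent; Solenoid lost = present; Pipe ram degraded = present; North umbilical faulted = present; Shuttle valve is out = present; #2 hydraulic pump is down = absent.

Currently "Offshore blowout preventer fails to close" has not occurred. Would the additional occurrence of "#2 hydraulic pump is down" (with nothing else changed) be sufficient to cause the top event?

No

Counterfactual: set "#2 hydraulic pump is down" to occurred.
Control pod lost [OR]: #3 accumulator bank is inoperative=not, Reserve annular preventer faulted=not → no input occurs → does not occur.
Annular stack fails [OR]: North umbilical faulted=occurs, #2 hydraulic pump is down=occurs → at least one input occurs → occurs.
Shear sequence fails [AND]: Solenoid lost=occurs, Pilot line faulted=not, Annular stack fails=occurs, Pipe ram degraded=occurs → not all inputs occur → does not occur.
Backup path lost [AND]: Shuttle valve is out=occurs, Shear sequence fails=not → not all inputs occur → does not occur.
Offshore blowout preventer fails to close [OR]: Control pod lost=not, Backup path lost=not → no input occurs → does not occur.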